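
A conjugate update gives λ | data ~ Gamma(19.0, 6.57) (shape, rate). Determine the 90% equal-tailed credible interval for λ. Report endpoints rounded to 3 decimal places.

Posterior: Gamma(shape 19.0, rate 6.57).
Equal-tailed 90% interval: Gamma(19.0, 6.57) quantiles at 0.05 and 0.95.
Posterior mean ≈ 2.892, SD ≈ 0.663; a Normal approximation gives roughly [1.801, 3.983].
Exact: lower = 1.894; upper = 4.063.

[1.894, 4.063]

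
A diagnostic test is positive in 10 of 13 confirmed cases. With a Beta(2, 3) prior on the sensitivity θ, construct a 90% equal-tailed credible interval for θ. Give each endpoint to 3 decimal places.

Posterior: Beta(2+10, 3+3) = Beta(12, 6).
Equal-tailed 90% interval: the 0.05 and 0.95 quantiles of Beta(12, 6).
Posterior mean ≈ 0.667, SD ≈ 0.108; a Normal approximation gives roughly [0.489, 0.845].
Exact: F⁻¹(0.05) = 0.478; F⁻¹(0.95) = 0.834.

[0.478, 0.834]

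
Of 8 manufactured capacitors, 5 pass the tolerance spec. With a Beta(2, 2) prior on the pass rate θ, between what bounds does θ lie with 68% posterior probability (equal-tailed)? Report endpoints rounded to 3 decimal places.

Posterior: Beta(2+5, 2+3) = Beta(7, 5).
Equal-tailed 68% interval: the 0.16 and 0.84 quantiles of Beta(7, 5).
Posterior mean ≈ 0.583, SD ≈ 0.137; a Normal approximation gives roughly [0.447, 0.719].
Exact: F⁻¹(0.16) = 0.442; F⁻¹(0.84) = 0.724.

[0.442, 0.724]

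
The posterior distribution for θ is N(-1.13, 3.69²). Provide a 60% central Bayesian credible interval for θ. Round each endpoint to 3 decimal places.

The posterior is symmetric, so the 60% equal-tailed interval is θ = -1.13 ± z·3.69 with z = 0.842.
Half-width: 0.842 × 3.69 = 3.106.
-1.13 − 3.106 = -4.236; -1.13 + 3.106 = 1.976.

[-4.236, 1.976]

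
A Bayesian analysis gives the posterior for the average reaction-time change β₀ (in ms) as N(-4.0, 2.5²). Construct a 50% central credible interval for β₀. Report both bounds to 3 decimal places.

The posterior is symmetric, so the 50% equal-tailed interval is β₀ = -4.0 ± z·2.5 with z = 0.674.
Half-width: 0.674 × 2.5 = 1.686.
-4.0 − 1.686 = -5.686; -4.0 + 1.686 = -2.314.

[-5.686, -2.314]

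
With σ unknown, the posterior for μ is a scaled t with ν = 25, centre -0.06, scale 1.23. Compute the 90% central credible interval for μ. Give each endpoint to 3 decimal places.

[-2.161, 2.041]

The t_25 distribution is symmetric; the 90% interval is -0.06 ± t·1.23 with t_{0.95,25} = 1.708.
Half-width: 1.708 × 1.23 = 2.101.
-0.06 − 2.101 = -2.161; -0.06 + 2.101 = 2.041.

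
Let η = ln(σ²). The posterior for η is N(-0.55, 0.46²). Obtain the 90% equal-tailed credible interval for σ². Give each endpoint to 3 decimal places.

On the log scale the 90% interval is -0.55 ± 1.645 × 0.46 = [-1.3066, 0.2066].
Exponentiate: [e^-1.3066, e^0.2066] = [0.271, 1.230].

[0.271, 1.230]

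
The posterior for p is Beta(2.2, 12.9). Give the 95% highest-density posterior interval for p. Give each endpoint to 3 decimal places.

[0.008, 0.317]

The posterior is unimodal and skewed, so the HPD interval has equal density at both endpoints and is the shortest 95% interval.
Solving f(0.008) = f(0.317) with F(0.317) − F(0.008) = 0.95 gives [0.008, 0.317].
For comparison, the equal-tailed interval is [0.023, 0.355]; the HPD is narrower and shifted toward the mode.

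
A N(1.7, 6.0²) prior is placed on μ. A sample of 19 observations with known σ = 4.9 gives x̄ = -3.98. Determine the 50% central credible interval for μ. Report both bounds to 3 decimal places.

Posterior precision = 1/6.0² + 19/4.9² = 0.0278 + 0.7913 = 0.8191, so posterior SD = 1.1049.
Posterior mean = (1.7/6.0² + 19·-3.98/4.9²) / 0.8191 = -3.7874.
Interval: -3.7874 ± 0.674 × 1.1049 → [-4.533, -3.042].

[-4.533, -3.042]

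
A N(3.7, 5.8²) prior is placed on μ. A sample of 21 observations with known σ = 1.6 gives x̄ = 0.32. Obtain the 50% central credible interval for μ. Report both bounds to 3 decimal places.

Posterior precision = 1/5.8² + 21/1.6² = 0.0297 + 8.2031 = 8.2329, so posterior SD = 0.3485.
Posterior mean = (3.7/5.8² + 21·0.32/1.6²) / 8.2329 = 0.3322.
Interval: 0.3322 ± 0.674 × 0.3485 → [0.097, 0.567].

[0.097, 0.567]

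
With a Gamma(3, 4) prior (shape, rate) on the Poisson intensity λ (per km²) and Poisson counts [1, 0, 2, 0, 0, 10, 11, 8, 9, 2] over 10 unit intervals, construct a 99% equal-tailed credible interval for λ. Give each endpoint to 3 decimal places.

[2.172, 4.667]

Posterior: Gamma(3+43, 4+10) = Gamma(46, 14) (shape, rate).
Equal-tailed 99% interval: Gamma(46, 14) quantiles at 0.005 and 0.995.
Posterior mean ≈ 3.286, SD ≈ 0.484; a Normal approximation gives roughly [2.038, 4.534].
Exact: lower = 2.172; upper = 4.667.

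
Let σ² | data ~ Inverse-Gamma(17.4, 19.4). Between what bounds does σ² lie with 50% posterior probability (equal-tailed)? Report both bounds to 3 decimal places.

Inverse-Gamma(17.4, 19.4) quantiles: F⁻¹(0.25) and F⁻¹(0.75).
Equivalently, 1/σ² ~ Gamma(17.4, rate = 19.4); invert its 0.75 and 0.25 quantiles.
Posterior mean ≈ 1.183, SD ≈ 0.301; a Normal approximation gives roughly [0.980, 1.386].
Exact: lower = 0.970; upper = 1.344.

[0.970, 1.344]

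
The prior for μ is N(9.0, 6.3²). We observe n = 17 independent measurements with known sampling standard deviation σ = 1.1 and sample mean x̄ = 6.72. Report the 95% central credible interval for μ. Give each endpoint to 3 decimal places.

[6.202, 7.247]

Posterior precision = 1/6.3² + 17/1.1² = 0.0252 + 14.0496 = 14.0748, so posterior SD = 0.2666.
Posterior mean = (9.0/6.3² + 17·6.72/1.1²) / 14.0748 = 6.7241.
Interval: 6.7241 ± 1.960 × 0.2666 → [6.202, 7.247].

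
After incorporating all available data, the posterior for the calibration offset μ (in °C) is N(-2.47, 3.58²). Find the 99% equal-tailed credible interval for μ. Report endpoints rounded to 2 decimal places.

The posterior is symmetric, so the 99% equal-tailed interval is μ = -2.47 ± z·3.58 with z = 2.576.
Half-width: 2.576 × 3.58 = 9.22.
-2.47 − 9.22 = -11.69; -2.47 + 9.22 = 6.75.

[-11.69, 6.75]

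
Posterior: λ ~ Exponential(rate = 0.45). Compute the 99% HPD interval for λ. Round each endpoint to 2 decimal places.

The exponential density is strictly decreasing on [0, ∞), so the HPD interval is anchored at 0: [0, q] with P(λ ≤ q) = 0.99.
q = −ln(1 − 0.99) / 0.45 = 4.6052 / 0.45 = 10.23.

[0.00, 10.23]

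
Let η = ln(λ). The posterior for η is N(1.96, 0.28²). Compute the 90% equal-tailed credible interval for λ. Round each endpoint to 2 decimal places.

[4.48, 11.25]

On the log scale the 90% interval is 1.96 ± 1.645 × 0.28 = [1.4994, 2.4206].
Exponentiate: [e^1.4994, e^2.4206] = [4.48, 11.25].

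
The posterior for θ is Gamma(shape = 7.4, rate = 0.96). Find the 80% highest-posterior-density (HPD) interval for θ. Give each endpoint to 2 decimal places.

The posterior is unimodal and skewed, so the HPD interval has equal density at both endpoints and is the shortest 80% interval.
Solving f(3.80) = f(10.70) with F(10.70) − F(3.80) = 0.80 gives [3.80, 10.70].
For comparison, the equal-tailed interval is [4.37, 11.49]; the HPD is narrower and shifted toward the mode.

[3.80, 10.70]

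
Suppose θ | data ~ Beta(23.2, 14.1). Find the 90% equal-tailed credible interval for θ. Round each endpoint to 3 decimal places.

Posterior: Beta(23.2, 14.1).
Equal-tailed 90% interval: the 0.05 and 0.95 quantiles of Beta(23.2, 14.1).
Posterior mean ≈ 0.622, SD ≈ 0.078; a Normal approximation gives roughly [0.493, 0.751].
Exact: F⁻¹(0.05) = 0.489; F⁻¹(0.95) = 0.747.

[0.489, 0.747]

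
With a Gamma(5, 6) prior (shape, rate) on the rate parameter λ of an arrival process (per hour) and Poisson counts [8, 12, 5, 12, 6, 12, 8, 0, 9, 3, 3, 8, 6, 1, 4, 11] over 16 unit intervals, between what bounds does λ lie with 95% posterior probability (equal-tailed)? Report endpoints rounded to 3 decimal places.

[4.233, 6.126]

Posterior: Gamma(5+108, 6+16) = Gamma(113, 22) (shape, rate).
Equal-tailed 95% interval: Gamma(113, 22) quantiles at 0.025 and 0.975.
Posterior mean ≈ 5.136, SD ≈ 0.483; a Normal approximation gives roughly [4.189, 6.083].
Exact: lower = 4.233; upper = 6.126.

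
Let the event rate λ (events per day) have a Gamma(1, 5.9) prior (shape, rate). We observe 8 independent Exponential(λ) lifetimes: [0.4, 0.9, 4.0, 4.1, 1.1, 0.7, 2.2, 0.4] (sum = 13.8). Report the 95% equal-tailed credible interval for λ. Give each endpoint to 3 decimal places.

[0.209, 0.800]

Posterior: Gamma(1+8, 5.9+13.8) = Gamma(9, 19.7) (shape, rate).
Equal-tailed 95% interval: Gamma(9, 19.7) quantiles at 0.025 and 0.975.
Posterior mean ≈ 0.457, SD ≈ 0.152; a Normal approximation gives roughly [0.158, 0.755].
Exact: lower = 0.209; upper = 0.800.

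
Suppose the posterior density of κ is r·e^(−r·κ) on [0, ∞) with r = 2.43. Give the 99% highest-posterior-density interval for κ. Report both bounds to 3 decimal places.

[0.000, 1.895]

The exponential density is strictly decreasing on [0, ∞), so the HPD interval is anchored at 0: [0, q] with P(κ ≤ q) = 0.99.
q = −ln(1 − 0.99) / 2.43 = 4.6052 / 2.43 = 1.895.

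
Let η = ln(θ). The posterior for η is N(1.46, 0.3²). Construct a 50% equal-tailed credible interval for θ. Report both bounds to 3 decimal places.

On the log scale the 50% interval is 1.46 ± 0.674 × 0.3 = [1.2577, 1.6623].
Exponentiate: [e^1.2577, e^1.6623] = [3.517, 5.272].

[3.517, 5.272]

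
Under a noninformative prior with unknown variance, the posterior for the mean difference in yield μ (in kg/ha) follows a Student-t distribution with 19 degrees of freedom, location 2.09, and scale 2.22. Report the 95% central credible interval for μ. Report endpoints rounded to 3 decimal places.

[-2.557, 6.737]

The t_19 distribution is symmetric; the 95% interval is 2.09 ± t·2.22 with t_{0.975,19} = 2.093.
Half-width: 2.093 × 2.22 = 4.647.
2.09 − 4.647 = -2.557; 2.09 + 4.647 = 6.737.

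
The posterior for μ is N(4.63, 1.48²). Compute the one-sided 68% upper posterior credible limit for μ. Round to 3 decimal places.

Need U with P(μ ≤ U) = 0.68: U = 4.63 + z_{0.32}·1.48.
z = 0.468; U = 4.63 + 0.468 × 1.48 = 5.322.

5.322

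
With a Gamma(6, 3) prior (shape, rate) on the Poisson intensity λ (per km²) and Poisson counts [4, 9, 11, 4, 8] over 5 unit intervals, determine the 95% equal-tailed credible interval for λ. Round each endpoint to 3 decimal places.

Posterior: Gamma(6+36, 3+5) = Gamma(42, 8) (shape, rate).
Equal-tailed 95% interval: Gamma(42, 8) quantiles at 0.025 and 0.975.
Posterior mean ≈ 5.250, SD ≈ 0.810; a Normal approximation gives roughly [3.662, 6.838].
Exact: lower = 3.784; upper = 6.953.

[3.784, 6.953]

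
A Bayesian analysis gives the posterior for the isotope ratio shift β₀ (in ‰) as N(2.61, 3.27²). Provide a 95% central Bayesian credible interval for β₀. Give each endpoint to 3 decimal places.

[-3.799, 9.019]

The posterior is symmetric, so the 95% equal-tailed interval is β₀ = 2.61 ± z·3.27 with z = 1.960.
Half-width: 1.960 × 3.27 = 6.409.
2.61 − 6.409 = -3.799; 2.61 + 6.409 = 9.019.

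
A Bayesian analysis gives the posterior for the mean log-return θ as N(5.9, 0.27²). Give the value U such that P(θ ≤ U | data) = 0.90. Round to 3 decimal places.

6.246

Need U with P(θ ≤ U) = 0.90: U = 5.9 + z_{0.1}·0.27.
z = 1.282; U = 5.9 + 1.282 × 0.27 = 6.246.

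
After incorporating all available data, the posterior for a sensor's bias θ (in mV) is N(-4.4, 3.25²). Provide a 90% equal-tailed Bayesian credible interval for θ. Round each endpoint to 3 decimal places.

The posterior is symmetric, so the 90% equal-tailed interval is θ = -4.4 ± z·3.25 with z = 1.645.
Half-width: 1.645 × 3.25 = 5.346.
-4.4 − 5.346 = -9.746; -4.4 + 5.346 = 0.946.

[-9.746, 0.946]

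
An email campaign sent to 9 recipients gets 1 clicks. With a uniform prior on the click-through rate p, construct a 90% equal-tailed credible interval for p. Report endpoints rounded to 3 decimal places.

[0.037, 0.394]

Posterior: Beta(1+1, 1+8) = Beta(2, 9).
Equal-tailed 90% interval: the 0.05 and 0.95 quantiles of Beta(2, 9).
Posterior mean ≈ 0.182, SD ≈ 0.111; a Normal approximation gives roughly [-0.001, 0.365].
Exact: F⁻¹(0.05) = 0.037; F⁻¹(0.95) = 0.394.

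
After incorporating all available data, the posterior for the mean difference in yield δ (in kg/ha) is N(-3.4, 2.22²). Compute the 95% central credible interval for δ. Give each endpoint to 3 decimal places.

[-7.751, 0.951]

The posterior is symmetric, so the 95% equal-tailed interval is δ = -3.4 ± z·2.22 with z = 1.960.
Half-width: 1.960 × 2.22 = 4.351.
-3.4 − 4.351 = -7.751; -3.4 + 4.351 = 0.951.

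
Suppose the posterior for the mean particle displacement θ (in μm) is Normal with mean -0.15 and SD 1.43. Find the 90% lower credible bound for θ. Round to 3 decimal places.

-1.983

Need L with P(θ ≥ L) = 0.90: L = -0.15 − z_{0.1}·1.43.
z = 1.282; L = -0.15 − 1.282 × 1.43 = -1.983.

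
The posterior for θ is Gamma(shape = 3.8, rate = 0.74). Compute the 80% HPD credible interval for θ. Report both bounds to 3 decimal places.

[1.527, 7.598]

The posterior is unimodal and skewed, so the HPD interval has equal density at both endpoints and is the shortest 80% interval.
Solving f(1.527) = f(7.598) with F(7.598) − F(1.527) = 0.80 gives [1.527, 7.598].
For comparison, the equal-tailed interval is [2.178, 8.667]; the HPD is narrower and shifted toward the mode.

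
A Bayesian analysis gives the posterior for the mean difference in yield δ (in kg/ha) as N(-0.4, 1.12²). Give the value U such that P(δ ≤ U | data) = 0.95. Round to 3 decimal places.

Need U with P(δ ≤ U) = 0.95: U = -0.4 + z_{0.05}·1.12.
z = 1.645; U = -0.4 + 1.645 × 1.12 = 1.442.

1.442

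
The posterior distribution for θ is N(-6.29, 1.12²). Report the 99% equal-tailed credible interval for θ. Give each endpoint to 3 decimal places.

The posterior is symmetric, so the 99% equal-tailed interval is θ = -6.29 ± z·1.12 with z = 2.576.
Half-width: 2.576 × 1.12 = 2.885.
-6.29 − 2.885 = -9.175; -6.29 + 2.885 = -3.405.

[-9.175, -3.405]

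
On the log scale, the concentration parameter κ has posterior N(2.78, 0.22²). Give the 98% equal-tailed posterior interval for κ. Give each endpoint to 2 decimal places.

On the log scale the 98% interval is 2.78 ± 2.326 × 0.22 = [2.2682, 3.2918].
Exponentiate: [e^2.2682, e^3.2918] = [9.66, 26.89].

[9.66, 26.89]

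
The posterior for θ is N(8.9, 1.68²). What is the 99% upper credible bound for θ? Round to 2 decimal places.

12.81

Need U with P(θ ≤ U) = 0.99: U = 8.9 + z_{0.01}·1.68.
z = 2.326; U = 8.9 + 2.326 × 1.68 = 12.81.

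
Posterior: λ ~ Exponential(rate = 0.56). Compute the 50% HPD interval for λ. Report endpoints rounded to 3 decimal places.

[0.000, 1.238]

The exponential density is strictly decreasing on [0, ∞), so the HPD interval is anchored at 0: [0, q] with P(λ ≤ q) = 0.50.
q = −ln(1 − 0.50) / 0.56 = 0.6931 / 0.56 = 1.238.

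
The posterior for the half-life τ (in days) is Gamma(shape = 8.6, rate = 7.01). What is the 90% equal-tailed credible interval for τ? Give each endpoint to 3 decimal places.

[0.629, 1.986]

Posterior: Gamma(shape 8.6, rate 7.01).
Equal-tailed 90% interval: Gamma(8.6, 7.01) quantiles at 0.05 and 0.95.
Posterior mean ≈ 1.227, SD ≈ 0.418; a Normal approximation gives roughly [0.539, 1.915].
Exact: lower = 0.629; upper = 1.986.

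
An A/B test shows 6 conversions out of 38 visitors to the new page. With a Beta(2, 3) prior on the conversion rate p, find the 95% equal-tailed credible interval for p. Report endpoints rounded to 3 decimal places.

[0.086, 0.314]

Posterior: Beta(2+6, 3+32) = Beta(8, 35).
Equal-tailed 95% interval: the 0.025 and 0.975 quantiles of Beta(8, 35).
Posterior mean ≈ 0.186, SD ≈ 0.059; a Normal approximation gives roughly [0.071, 0.301].
Exact: F⁻¹(0.025) = 0.086; F⁻¹(0.975) = 0.314.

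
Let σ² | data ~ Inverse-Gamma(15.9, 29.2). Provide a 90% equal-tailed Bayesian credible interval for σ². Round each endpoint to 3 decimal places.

[1.271, 2.933]

Inverse-Gamma(15.9, 29.2) quantiles: F⁻¹(0.05) and F⁻¹(0.95).
Equivalently, 1/σ² ~ Gamma(15.9, rate = 29.2); invert its 0.95 and 0.05 quantiles.
Posterior mean ≈ 1.960, SD ≈ 0.526; a Normal approximation gives roughly [1.095, 2.824].
Exact: lower = 1.271; upper = 2.933.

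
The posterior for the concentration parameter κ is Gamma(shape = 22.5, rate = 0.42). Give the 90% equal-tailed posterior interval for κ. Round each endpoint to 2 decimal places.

[36.44, 73.40]

Posterior: Gamma(shape 22.5, rate 0.42).
Equal-tailed 90% interval: Gamma(22.5, 0.42) quantiles at 0.05 and 0.95.
Posterior mean ≈ 53.57, SD ≈ 11.29; a Normal approximation gives roughly [34.99, 72.15].
Exact: lower = 36.44; upper = 73.40.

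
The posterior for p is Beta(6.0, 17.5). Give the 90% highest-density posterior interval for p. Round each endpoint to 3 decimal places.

The posterior is unimodal and skewed, so the HPD interval has equal density at both endpoints and is the shortest 90% interval.
Solving f(0.111) = f(0.395) with F(0.395) − F(0.111) = 0.90 gives [0.111, 0.395].
For comparison, the equal-tailed interval is [0.123, 0.412]; the HPD is narrower and shifted toward the mode.

[0.111, 0.395]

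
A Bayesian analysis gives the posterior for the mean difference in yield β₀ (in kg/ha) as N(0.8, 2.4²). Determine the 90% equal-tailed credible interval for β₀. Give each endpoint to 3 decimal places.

The posterior is symmetric, so the 90% equal-tailed interval is β₀ = 0.8 ± z·2.4 with z = 1.645.
Half-width: 1.645 × 2.4 = 3.948.
0.8 − 3.948 = -3.148; 0.8 + 3.948 = 4.748.

[-3.148, 4.748]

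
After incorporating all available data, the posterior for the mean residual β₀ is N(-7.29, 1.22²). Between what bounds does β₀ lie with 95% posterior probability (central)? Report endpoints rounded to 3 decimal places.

The posterior is symmetric, so the 95% equal-tailed interval is β₀ = -7.29 ± z·1.22 with z = 1.960.
Half-width: 1.960 × 1.22 = 2.391.
-7.29 − 2.391 = -9.681; -7.29 + 2.391 = -4.899.

[-9.681, -4.899]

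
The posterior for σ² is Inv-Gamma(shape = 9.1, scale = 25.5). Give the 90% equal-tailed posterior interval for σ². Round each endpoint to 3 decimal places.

Inverse-Gamma(9.1, 25.5) quantiles: F⁻¹(0.05) and F⁻¹(0.95).
Equivalently, 1/σ² ~ Gamma(9.1, rate = 25.5); invert its 0.95 and 0.05 quantiles.
Posterior mean ≈ 3.148, SD ≈ 1.181; a Normal approximation gives roughly [1.205, 5.092].
Exact: lower = 1.751; upper = 5.349.

[1.751, 5.349]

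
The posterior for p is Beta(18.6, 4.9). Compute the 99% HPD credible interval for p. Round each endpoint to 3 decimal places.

The posterior is unimodal and skewed, so the HPD interval has equal density at both endpoints and is the shortest 99% interval.
Solving f(0.562) = f(0.961) with F(0.961) − F(0.562) = 0.99 gives [0.562, 0.961].
For comparison, the equal-tailed interval is [0.544, 0.951]; the HPD is narrower and shifted toward the mode.

[0.562, 0.961]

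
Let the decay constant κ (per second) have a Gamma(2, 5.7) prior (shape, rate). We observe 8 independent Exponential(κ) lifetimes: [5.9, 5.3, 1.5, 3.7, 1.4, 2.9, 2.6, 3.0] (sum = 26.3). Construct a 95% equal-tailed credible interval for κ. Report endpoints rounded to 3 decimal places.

Posterior: Gamma(2+8, 5.7+26.3) = Gamma(10, 32.0) (shape, rate).
Equal-tailed 95% interval: Gamma(10, 32.0) quantiles at 0.025 and 0.975.
Posterior mean ≈ 0.312, SD ≈ 0.099; a Normal approximation gives roughly [0.119, 0.506].
Exact: lower = 0.150; upper = 0.534.

[0.150, 0.534]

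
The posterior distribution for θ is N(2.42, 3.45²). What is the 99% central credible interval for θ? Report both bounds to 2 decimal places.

[-6.47, 11.31]

The posterior is symmetric, so the 99% equal-tailed interval is θ = 2.42 ± z·3.45 with z = 2.576.
Half-width: 2.576 × 3.45 = 8.89.
2.42 − 8.89 = -6.47; 2.42 + 8.89 = 11.31.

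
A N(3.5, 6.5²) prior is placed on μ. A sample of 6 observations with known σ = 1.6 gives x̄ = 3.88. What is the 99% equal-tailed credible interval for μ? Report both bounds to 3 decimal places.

Posterior precision = 1/6.5² + 6/1.6² = 0.0237 + 2.3437 = 2.3674, so posterior SD = 0.6499.
Posterior mean = (3.5/6.5² + 6·3.88/1.6²) / 2.3674 = 3.8762.
Interval: 3.8762 ± 2.576 × 0.6499 → [2.202, 5.550].

[2.202, 5.550]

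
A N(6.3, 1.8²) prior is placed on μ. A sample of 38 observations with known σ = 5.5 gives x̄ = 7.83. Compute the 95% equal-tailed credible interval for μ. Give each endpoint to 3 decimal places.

Posterior precision = 1/1.8² + 38/5.5² = 0.3086 + 1.2562 = 1.5648, so posterior SD = 0.7994.
Posterior mean = (6.3/1.8² + 38·7.83/5.5²) / 1.5648 = 7.5282.
Interval: 7.5282 ± 1.960 × 0.7994 → [5.961, 9.095].

[5.961, 9.095]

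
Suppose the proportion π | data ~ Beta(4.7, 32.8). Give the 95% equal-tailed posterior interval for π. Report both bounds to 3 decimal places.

Posterior: Beta(4.7, 32.8).
Equal-tailed 95% interval: the 0.025 and 0.975 quantiles of Beta(4.7, 32.8).
Posterior mean ≈ 0.125, SD ≈ 0.053; a Normal approximation gives roughly [0.021, 0.230].
Exact: F⁻¹(0.025) = 0.041; F⁻¹(0.975) = 0.247.

[0.041, 0.247]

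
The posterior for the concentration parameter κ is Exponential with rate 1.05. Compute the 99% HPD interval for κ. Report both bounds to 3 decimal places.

The exponential density is strictly decreasing on [0, ∞), so the HPD interval is anchored at 0: [0, q] with P(κ ≤ q) = 0.99.
q = −ln(1 − 0.99) / 1.05 = 4.6052 / 1.05 = 4.386.

[0.000, 4.386]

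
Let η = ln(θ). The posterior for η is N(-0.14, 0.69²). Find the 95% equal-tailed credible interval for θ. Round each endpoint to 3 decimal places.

On the log scale the 95% interval is -0.14 ± 1.960 × 0.69 = [-1.4924, 1.2124].
Exponentiate: [e^-1.4924, e^1.2124] = [0.225, 3.361].

[0.225, 3.361]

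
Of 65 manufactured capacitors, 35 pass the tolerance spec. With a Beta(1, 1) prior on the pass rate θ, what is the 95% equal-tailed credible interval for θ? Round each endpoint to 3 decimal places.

Posterior: Beta(1+35, 1+30) = Beta(36, 31).
Equal-tailed 95% interval: the 0.025 and 0.975 quantiles of Beta(36, 31).
Posterior mean ≈ 0.537, SD ≈ 0.060; a Normal approximation gives roughly [0.419, 0.656].
Exact: F⁻¹(0.025) = 0.418; F⁻¹(0.975) = 0.654.

[0.418, 0.654]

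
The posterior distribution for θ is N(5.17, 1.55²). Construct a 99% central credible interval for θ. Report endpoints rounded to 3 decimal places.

The posterior is symmetric, so the 99% equal-tailed interval is θ = 5.17 ± z·1.55 with z = 2.576.
Half-width: 2.576 × 1.55 = 3.993.
5.17 − 3.993 = 1.177; 5.17 + 3.993 = 9.163.

[1.177, 9.163]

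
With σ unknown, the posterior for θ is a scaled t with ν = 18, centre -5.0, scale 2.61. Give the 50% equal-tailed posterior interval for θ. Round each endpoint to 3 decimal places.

[-6.797, -3.203]

The t_18 distribution is symmetric; the 50% interval is -5.0 ± t·2.61 with t_{0.75,18} = 0.688.
Half-width: 0.688 × 2.61 = 1.797.
-5.0 − 1.797 = -6.797; -5.0 + 1.797 = -3.203.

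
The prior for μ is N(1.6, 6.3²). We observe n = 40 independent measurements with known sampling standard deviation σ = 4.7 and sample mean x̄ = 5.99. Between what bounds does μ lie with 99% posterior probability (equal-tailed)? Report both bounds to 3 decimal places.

[4.029, 7.831]

Posterior precision = 1/6.3² + 40/4.7² = 0.0252 + 1.8108 = 1.8360, so posterior SD = 0.7380.
Posterior mean = (1.6/6.3² + 40·5.99/4.7²) / 1.8360 = 5.9298.
Interval: 5.9298 ± 2.576 × 0.7380 → [4.029, 7.831].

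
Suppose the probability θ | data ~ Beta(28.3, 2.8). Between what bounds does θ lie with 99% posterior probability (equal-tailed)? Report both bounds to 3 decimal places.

Posterior: Beta(28.3, 2.8).
Equal-tailed 99% interval: the 0.005 and 0.995 quantiles of Beta(28.3, 2.8).
Posterior mean ≈ 0.910, SD ≈ 0.051; a Normal approximation gives roughly [0.780, 1.040].
Exact: F⁻¹(0.005) = 0.737; F⁻¹(0.995) = 0.990.

[0.737, 0.990]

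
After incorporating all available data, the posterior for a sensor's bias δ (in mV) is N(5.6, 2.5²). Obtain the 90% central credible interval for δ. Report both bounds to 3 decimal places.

[1.488, 9.712]

The posterior is symmetric, so the 90% equal-tailed interval is δ = 5.6 ± z·2.5 with z = 1.645.
Half-width: 1.645 × 2.5 = 4.112.
5.6 − 4.112 = 1.488; 5.6 + 4.112 = 9.712.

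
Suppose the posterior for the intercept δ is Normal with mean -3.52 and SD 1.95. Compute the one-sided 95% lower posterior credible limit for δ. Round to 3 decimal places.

-6.727

Need L with P(δ ≥ L) = 0.95: L = -3.52 − z_{0.05}·1.95.
z = 1.645; L = -3.52 − 1.645 × 1.95 = -6.727.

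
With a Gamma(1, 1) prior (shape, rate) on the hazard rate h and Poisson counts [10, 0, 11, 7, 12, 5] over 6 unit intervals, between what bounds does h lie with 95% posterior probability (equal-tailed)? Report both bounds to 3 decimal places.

[4.811, 8.602]

Posterior: Gamma(1+45, 1+6) = Gamma(46, 7) (shape, rate).
Equal-tailed 95% interval: Gamma(46, 7) quantiles at 0.025 and 0.975.
Posterior mean ≈ 6.571, SD ≈ 0.969; a Normal approximation gives roughly [4.672, 8.470].
Exact: lower = 4.811; upper = 8.602.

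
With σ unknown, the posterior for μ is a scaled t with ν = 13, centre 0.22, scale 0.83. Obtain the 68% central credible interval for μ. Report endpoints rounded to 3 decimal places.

The t_13 distribution is symmetric; the 68% interval is 0.22 ± t·0.83 with t_{0.84,13} = 1.034.
Half-width: 1.034 × 0.83 = 0.858.
0.22 − 0.858 = -0.638; 0.22 + 0.858 = 1.078.

[-0.638, 1.078]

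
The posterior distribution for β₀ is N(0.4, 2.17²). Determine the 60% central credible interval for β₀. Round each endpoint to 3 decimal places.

[-1.426, 2.226]

The posterior is symmetric, so the 60% equal-tailed interval is β₀ = 0.4 ± z·2.17 with z = 0.842.
Half-width: 0.842 × 2.17 = 1.826.
0.4 − 1.826 = -1.426; 0.4 + 1.826 = 2.226.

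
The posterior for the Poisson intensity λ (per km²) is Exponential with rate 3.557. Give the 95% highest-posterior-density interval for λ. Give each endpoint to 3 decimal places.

[0.000, 0.842]

The exponential density is strictly decreasing on [0, ∞), so the HPD interval is anchored at 0: [0, q] with P(λ ≤ q) = 0.95.
q = −ln(1 − 0.95) / 3.557 = 2.9957 / 3.557 = 0.842.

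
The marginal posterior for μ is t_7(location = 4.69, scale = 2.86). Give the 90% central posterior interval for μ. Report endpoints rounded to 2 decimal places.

The t_7 distribution is symmetric; the 90% interval is 4.69 ± t·2.86 with t_{0.95,7} = 1.895.
Half-width: 1.895 × 2.86 = 5.42.
4.69 − 5.42 = -0.73; 4.69 + 5.42 = 10.11.

[-0.73, 10.11]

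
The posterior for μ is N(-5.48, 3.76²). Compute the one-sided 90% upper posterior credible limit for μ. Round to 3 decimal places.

-0.661

Need U with P(μ ≤ U) = 0.90: U = -5.48 + z_{0.1}·3.76.
z = 1.282; U = -5.48 + 1.282 × 3.76 = -0.661.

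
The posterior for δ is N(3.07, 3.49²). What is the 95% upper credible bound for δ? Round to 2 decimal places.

8.81

Need U with P(δ ≤ U) = 0.95: U = 3.07 + z_{0.05}·3.49.
z = 1.645; U = 3.07 + 1.645 × 3.49 = 8.81.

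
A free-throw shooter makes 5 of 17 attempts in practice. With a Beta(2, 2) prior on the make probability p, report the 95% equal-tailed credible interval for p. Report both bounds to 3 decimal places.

[0.154, 0.543]

Posterior: Beta(2+5, 2+12) = Beta(7, 14).
Equal-tailed 95% interval: the 0.025 and 0.975 quantiles of Beta(7, 14).
Posterior mean ≈ 0.333, SD ≈ 0.101; a Normal approximation gives roughly [0.136, 0.530].
Exact: F⁻¹(0.025) = 0.154; F⁻¹(0.975) = 0.543.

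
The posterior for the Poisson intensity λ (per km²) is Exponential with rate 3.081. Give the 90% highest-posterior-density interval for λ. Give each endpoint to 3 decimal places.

The exponential density is strictly decreasing on [0, ∞), so the HPD interval is anchored at 0: [0, q] with P(λ ≤ q) = 0.90.
q = −ln(1 − 0.90) / 3.081 = 2.3026 / 3.081 = 0.747.

[0.000, 0.747]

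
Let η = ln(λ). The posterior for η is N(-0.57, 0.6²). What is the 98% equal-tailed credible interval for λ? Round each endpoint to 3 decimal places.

[0.140, 2.284]

On the log scale the 98% interval is -0.57 ± 2.326 × 0.6 = [-1.9658, 0.8258].
Exponentiate: [e^-1.9658, e^0.8258] = [0.140, 2.284].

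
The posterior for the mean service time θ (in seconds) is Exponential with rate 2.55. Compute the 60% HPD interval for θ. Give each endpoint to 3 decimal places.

[0.000, 0.359]

The exponential density is strictly decreasing on [0, ∞), so the HPD interval is anchored at 0: [0, q] with P(θ ≤ q) = 0.60.
q = −ln(1 − 0.60) / 2.55 = 0.9163 / 2.55 = 0.359.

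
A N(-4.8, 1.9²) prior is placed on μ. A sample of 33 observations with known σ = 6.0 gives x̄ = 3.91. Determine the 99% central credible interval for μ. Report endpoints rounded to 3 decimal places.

[-0.469, 4.246]

Posterior precision = 1/1.9² + 33/6.0² = 0.2770 + 0.9167 = 1.1937, so posterior SD = 0.9153.
Posterior mean = (-4.8/1.9² + 33·3.91/6.0²) / 1.1937 = 1.8887.
Interval: 1.8887 ± 2.576 × 0.9153 → [-0.469, 4.246].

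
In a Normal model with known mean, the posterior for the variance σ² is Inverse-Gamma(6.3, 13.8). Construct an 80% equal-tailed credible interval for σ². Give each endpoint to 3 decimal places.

[1.429, 4.092]

Inverse-Gamma(6.3, 13.8) quantiles: F⁻¹(0.1) and F⁻¹(0.9).
Equivalently, 1/σ² ~ Gamma(6.3, rate = 13.8); invert its 0.9 and 0.1 quantiles.
Posterior mean ≈ 2.604, SD ≈ 1.256; a Normal approximation gives roughly [0.995, 4.213].
Exact: lower = 1.429; upper = 4.092.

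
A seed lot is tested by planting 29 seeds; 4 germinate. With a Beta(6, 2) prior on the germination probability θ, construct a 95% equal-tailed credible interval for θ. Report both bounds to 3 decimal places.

[0.142, 0.422]

Posterior: Beta(6+4, 2+25) = Beta(10, 27).
Equal-tailed 95% interval: the 0.025 and 0.975 quantiles of Beta(10, 27).
Posterior mean ≈ 0.270, SD ≈ 0.072; a Normal approximation gives roughly [0.129, 0.411].
Exact: F⁻¹(0.025) = 0.142; F⁻¹(0.975) = 0.422.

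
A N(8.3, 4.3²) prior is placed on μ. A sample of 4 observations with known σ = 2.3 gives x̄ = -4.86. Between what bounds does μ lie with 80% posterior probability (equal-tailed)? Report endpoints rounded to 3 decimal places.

Posterior precision = 1/4.3² + 4/2.3² = 0.0541 + 0.7561 = 0.8102, so posterior SD = 1.1110.
Posterior mean = (8.3/4.3² + 4·-4.86/2.3²) / 0.8102 = -3.9816.
Interval: -3.9816 ± 1.282 × 1.1110 → [-5.405, -2.558].

[-5.405, -2.558]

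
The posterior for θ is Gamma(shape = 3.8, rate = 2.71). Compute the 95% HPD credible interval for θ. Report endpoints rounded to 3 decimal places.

[0.230, 2.821]

The posterior is unimodal and skewed, so the HPD interval has equal density at both endpoints and is the shortest 95% interval.
Solving f(0.230) = f(2.821) with F(2.821) − F(0.230) = 0.95 gives [0.230, 2.821].
For comparison, the equal-tailed interval is [0.365, 3.124]; the HPD is narrower and shifted toward the mode.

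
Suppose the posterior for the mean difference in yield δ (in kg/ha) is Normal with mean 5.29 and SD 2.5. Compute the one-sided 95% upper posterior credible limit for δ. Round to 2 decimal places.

9.40

Need U with P(δ ≤ U) = 0.95: U = 5.29 + z_{0.05}·2.5.
z = 1.645; U = 5.29 + 1.645 × 2.5 = 9.40.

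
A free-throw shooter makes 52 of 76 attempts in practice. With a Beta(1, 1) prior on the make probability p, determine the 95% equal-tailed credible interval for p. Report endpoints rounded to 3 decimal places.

Posterior: Beta(1+52, 1+24) = Beta(53, 25).
Equal-tailed 95% interval: the 0.025 and 0.975 quantiles of Beta(53, 25).
Posterior mean ≈ 0.679, SD ≈ 0.053; a Normal approximation gives roughly [0.577, 0.782].
Exact: F⁻¹(0.025) = 0.573; F⁻¹(0.975) = 0.778.

[0.573, 0.778]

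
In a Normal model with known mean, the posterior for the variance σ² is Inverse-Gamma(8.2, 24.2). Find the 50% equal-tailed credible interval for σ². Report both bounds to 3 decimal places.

[2.442, 3.947]

Inverse-Gamma(8.2, 24.2) quantiles: F⁻¹(0.25) and F⁻¹(0.75).
Equivalently, 1/σ² ~ Gamma(8.2, rate = 24.2); invert its 0.75 and 0.25 quantiles.
Posterior mean ≈ 3.361, SD ≈ 1.350; a Normal approximation gives roughly [2.451, 4.272].
Exact: lower = 2.442; upper = 3.947.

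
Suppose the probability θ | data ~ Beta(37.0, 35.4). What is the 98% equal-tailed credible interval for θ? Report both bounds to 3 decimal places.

Posterior: Beta(37.0, 35.4).
Equal-tailed 98% interval: the 0.01 and 0.99 quantiles of Beta(37.0, 35.4).
Posterior mean ≈ 0.511, SD ≈ 0.058; a Normal approximation gives roughly [0.375, 0.647].
Exact: F⁻¹(0.01) = 0.376; F⁻¹(0.99) = 0.645.

[0.376, 0.645]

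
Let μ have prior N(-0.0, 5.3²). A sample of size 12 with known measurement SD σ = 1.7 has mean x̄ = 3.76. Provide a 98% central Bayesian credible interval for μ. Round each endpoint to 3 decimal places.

[2.591, 4.865]

Posterior precision = 1/5.3² + 12/1.7² = 0.0356 + 4.1522 = 4.1878, so posterior SD = 0.4887.
Posterior mean = (-0.0/5.3² + 12·3.76/1.7²) / 4.1878 = 3.7280.
Interval: 3.7280 ± 2.326 × 0.4887 → [2.591, 4.865].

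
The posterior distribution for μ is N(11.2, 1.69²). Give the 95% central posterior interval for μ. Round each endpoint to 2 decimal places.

The posterior is symmetric, so the 95% equal-tailed interval is μ = 11.2 ± z·1.69 with z = 1.960.
Half-width: 1.960 × 1.69 = 3.31.
11.2 − 3.31 = 7.89; 11.2 + 3.31 = 14.51.

[7.89, 14.51]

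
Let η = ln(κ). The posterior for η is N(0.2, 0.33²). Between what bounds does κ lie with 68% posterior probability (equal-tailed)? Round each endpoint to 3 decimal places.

On the log scale the 68% interval is 0.2 ± 0.994 × 0.33 = [-0.1282, 0.5282].
Exponentiate: [e^-0.1282, e^0.5282] = [0.880, 1.696].

[0.880, 1.696]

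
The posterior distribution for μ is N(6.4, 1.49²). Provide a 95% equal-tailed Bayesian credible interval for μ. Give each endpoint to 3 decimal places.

[3.480, 9.320]

The posterior is symmetric, so the 95% equal-tailed interval is μ = 6.4 ± z·1.49 with z = 1.960.
Half-width: 1.960 × 1.49 = 2.920.
6.4 − 2.920 = 3.480; 6.4 + 2.920 = 9.320.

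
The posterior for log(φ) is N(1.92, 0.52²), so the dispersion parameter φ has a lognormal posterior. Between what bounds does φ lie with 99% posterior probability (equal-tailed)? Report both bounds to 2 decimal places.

On the log scale the 99% interval is 1.92 ± 2.576 × 0.52 = [0.5806, 3.2594].
Exponentiate: [e^0.5806, e^3.2594] = [1.79, 26.03].

[1.79, 26.03]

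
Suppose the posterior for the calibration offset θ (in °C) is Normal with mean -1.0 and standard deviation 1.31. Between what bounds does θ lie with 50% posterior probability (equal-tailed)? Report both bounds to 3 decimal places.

The posterior is symmetric, so the 50% equal-tailed interval is θ = -1.0 ± z·1.31 with z = 0.674.
Half-width: 0.674 × 1.31 = 0.884.
-1.0 − 0.884 = -1.884; -1.0 + 0.884 = -0.116.

[-1.884, -0.116]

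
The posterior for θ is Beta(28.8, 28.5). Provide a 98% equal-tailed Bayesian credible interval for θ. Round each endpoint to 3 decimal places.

Posterior: Beta(28.8, 28.5).
Equal-tailed 98% interval: the 0.01 and 0.99 quantiles of Beta(28.8, 28.5).
Posterior mean ≈ 0.503, SD ≈ 0.065; a Normal approximation gives roughly [0.350, 0.655].
Exact: F⁻¹(0.01) = 0.352; F⁻¹(0.99) = 0.653.

[0.352, 0.653]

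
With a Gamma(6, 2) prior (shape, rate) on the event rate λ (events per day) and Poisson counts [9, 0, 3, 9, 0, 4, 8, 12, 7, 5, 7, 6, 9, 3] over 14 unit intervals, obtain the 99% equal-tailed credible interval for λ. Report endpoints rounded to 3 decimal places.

[4.107, 7.127]

Posterior: Gamma(6+82, 2+14) = Gamma(88, 16) (shape, rate).
Equal-tailed 99% interval: Gamma(88, 16) quantiles at 0.005 and 0.995.
Posterior mean ≈ 5.500, SD ≈ 0.586; a Normal approximation gives roughly [3.990, 7.010].
Exact: lower = 4.107; upper = 7.127.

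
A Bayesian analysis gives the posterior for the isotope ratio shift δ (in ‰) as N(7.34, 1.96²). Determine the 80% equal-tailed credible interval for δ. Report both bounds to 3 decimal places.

[4.828, 9.852]

The posterior is symmetric, so the 80% equal-tailed interval is δ = 7.34 ± z·1.96 with z = 1.282.
Half-width: 1.282 × 1.96 = 2.512.
7.34 − 2.512 = 4.828; 7.34 + 2.512 = 9.852.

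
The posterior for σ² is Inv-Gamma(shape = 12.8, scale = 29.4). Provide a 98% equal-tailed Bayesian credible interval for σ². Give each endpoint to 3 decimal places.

Inverse-Gamma(12.8, 29.4) quantiles: F⁻¹(0.01) and F⁻¹(0.99).
Equivalently, 1/σ² ~ Gamma(12.8, rate = 29.4); invert its 0.99 and 0.01 quantiles.
Posterior mean ≈ 2.492, SD ≈ 0.758; a Normal approximation gives roughly [0.728, 4.255].
Exact: lower = 1.303; upper = 4.930.

[1.303, 4.930]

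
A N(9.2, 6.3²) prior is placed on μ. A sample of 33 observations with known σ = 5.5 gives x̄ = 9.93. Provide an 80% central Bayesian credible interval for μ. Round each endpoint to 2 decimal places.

Posterior precision = 1/6.3² + 33/5.5² = 0.0252 + 1.0909 = 1.1161, so posterior SD = 0.9466.
Posterior mean = (9.2/6.3² + 33·9.93/5.5²) / 1.1161 = 9.9135.
Interval: 9.9135 ± 1.282 × 0.9466 → [8.70, 11.13].

[8.70, 11.13]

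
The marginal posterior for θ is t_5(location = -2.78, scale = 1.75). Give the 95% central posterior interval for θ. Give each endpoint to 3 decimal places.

The t_5 distribution is symmetric; the 95% interval is -2.78 ± t·1.75 with t_{0.975,5} = 2.571.
Half-width: 2.571 × 1.75 = 4.499.
-2.78 − 4.499 = -7.279; -2.78 + 4.499 = 1.719.

[-7.279, 1.719]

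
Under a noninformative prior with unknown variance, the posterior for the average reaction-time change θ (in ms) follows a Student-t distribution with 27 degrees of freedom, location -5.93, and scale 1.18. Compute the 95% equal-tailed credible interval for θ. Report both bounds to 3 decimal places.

[-8.351, -3.509]

The t_27 distribution is symmetric; the 95% interval is -5.93 ± t·1.18 with t_{0.975,27} = 2.052.
Half-width: 2.052 × 1.18 = 2.421.
-5.93 − 2.421 = -8.351; -5.93 + 2.421 = -3.509.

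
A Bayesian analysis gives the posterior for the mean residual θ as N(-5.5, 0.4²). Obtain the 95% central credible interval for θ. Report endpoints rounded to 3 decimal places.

The posterior is symmetric, so the 95% equal-tailed interval is θ = -5.5 ± z·0.4 with z = 1.960.
Half-width: 1.960 × 0.4 = 0.784.
-5.5 − 0.784 = -6.284; -5.5 + 0.784 = -4.716.

[-6.284, -4.716]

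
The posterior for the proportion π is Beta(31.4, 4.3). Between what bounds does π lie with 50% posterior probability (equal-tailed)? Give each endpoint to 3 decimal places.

Posterior: Beta(31.4, 4.3).
Equal-tailed 50% interval: the 0.25 and 0.75 quantiles of Beta(31.4, 4.3).
Posterior mean ≈ 0.880, SD ≈ 0.054; a Normal approximation gives roughly [0.843, 0.916].
Exact: F⁻¹(0.25) = 0.848; F⁻¹(0.75) = 0.919.

[0.848, 0.919]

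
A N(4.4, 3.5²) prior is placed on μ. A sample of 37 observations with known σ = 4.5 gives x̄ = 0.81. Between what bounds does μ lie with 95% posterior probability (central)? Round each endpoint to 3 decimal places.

Posterior precision = 1/3.5² + 37/4.5² = 0.0816 + 1.8272 = 1.9088, so posterior SD = 0.7238.
Posterior mean = (4.4/3.5² + 37·0.81/4.5²) / 1.9088 = 0.9635.
Interval: 0.9635 ± 1.960 × 0.7238 → [-0.455, 2.382].

[-0.455, 2.382]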